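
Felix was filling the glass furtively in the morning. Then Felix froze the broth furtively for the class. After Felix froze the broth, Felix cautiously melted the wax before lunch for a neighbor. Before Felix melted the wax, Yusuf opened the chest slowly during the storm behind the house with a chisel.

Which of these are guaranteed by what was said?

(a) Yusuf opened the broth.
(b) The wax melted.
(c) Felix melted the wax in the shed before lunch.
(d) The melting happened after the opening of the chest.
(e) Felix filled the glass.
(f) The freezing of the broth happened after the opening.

(b), (d)

(a) Not entailed — Yusuf opened the chest, not the broth; the broth belongs to the freezing event.
(b) Entailed — 'Felix melted the wax' is causative; it entails the inchoative 'the wax melted'.
(c) Not entailed — 'in the shed' adds information not in the original event.
(d) Entailed — the narrative places the opening before the melting.
(e) Not entailed — 'was filling' is progressive on an accomplishment; it does not entail the completed 'filled'.
(f) Not entailed — the narrative doesn't order the opening relative to the freezing.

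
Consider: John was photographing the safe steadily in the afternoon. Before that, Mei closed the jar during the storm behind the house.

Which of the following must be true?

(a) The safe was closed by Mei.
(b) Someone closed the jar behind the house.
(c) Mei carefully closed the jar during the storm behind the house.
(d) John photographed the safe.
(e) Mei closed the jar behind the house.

(b), (e)

(a) Not entailed — Mei closed the jar, not the safe; the safe belongs to the photographing event.
(b) Entailed — every conjunct here is already in the original closing event.
(c) Not entailed — 'carefully' adds information not in the original event.
(d) Not entailed — 'was photographing' is progressive on an accomplishment; it does not entail the completed 'photographed'.
(e) Entailed — the original entails any weakening of itself; this just drops 'during the storm'.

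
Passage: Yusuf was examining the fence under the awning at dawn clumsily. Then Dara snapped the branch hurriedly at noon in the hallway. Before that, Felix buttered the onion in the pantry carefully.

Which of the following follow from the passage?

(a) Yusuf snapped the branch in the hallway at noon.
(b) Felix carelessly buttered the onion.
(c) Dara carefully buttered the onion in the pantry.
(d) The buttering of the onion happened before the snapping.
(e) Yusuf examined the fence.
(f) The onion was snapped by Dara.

(d), (e)

(a) Not entailed — the passage has Dara snapping the branch, not Yusuf.
(b) Not entailed — 'carelessly' adds a manner not in (and inconsistent with) the original.
(c) Not entailed — the passage has Felix buttering the onion, not Dara.
(d) Entailed — the narrative places the buttering before the snapping.
(e) Entailed — 'examine' is an activity; 'was examining' entails that some examining happened, so 'examined' holds.
(f) Not entailed — Dara snapped the branch, not the onion; the onion belongs to the buttering event.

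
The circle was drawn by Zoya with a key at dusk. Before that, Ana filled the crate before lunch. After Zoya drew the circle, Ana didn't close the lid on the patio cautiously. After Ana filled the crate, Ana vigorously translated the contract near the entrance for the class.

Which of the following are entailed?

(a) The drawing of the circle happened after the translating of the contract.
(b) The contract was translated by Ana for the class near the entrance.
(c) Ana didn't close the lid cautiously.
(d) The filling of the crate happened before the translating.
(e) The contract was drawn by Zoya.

(a) Not entailed — the narrative doesn't order the translating relative to the drawing.
(b) Entailed — dropping 'vigorously' leaves a sub-description the original still satisfies.
(c) Not entailed — dropping 'on the patio' under negation is not valid — the original leaves open that Ana closed the lid some other way.
(d) Entailed — the narrative places the filling before the translating.
(e) Not entailed — Zoya drew the circle, not the contract; the contract belongs to the translating event.

(b), (d)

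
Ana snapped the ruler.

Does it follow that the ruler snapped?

yes

'Ana snapped the ruler' is the causative; it entails the inchoative 'the ruler snapped'.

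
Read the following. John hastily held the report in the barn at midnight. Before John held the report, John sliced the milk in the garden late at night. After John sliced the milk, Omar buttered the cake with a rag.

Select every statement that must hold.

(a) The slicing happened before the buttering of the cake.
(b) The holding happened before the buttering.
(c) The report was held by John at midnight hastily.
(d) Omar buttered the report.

(a) Entailed — the narrative places the slicing before the buttering.
(b) Not entailed — the narrative doesn't order the holding relative to the buttering.
(c) Entailed — the original entails any weakening of itself; this just drops 'in the barn'.
(d) Not entailed — Omar buttered the cake, not the report; the report belongs to the holding event.

(a), (c)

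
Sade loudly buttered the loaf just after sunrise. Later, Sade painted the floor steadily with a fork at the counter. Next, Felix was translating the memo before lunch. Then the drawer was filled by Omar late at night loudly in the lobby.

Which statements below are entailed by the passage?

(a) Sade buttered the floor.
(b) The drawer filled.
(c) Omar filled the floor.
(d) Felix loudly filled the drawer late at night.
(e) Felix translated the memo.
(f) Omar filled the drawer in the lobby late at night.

(b), (f)

(a) Not entailed — Sade buttered the loaf, not the floor; the floor belongs to the painting event.
(b) Entailed — 'Omar filled the drawer' is causative; it entails the inchoative 'the drawer filled'.
(c) Not entailed — Omar filled the drawer, not the floor; the floor belongs to the painting event.
(d) Not entailed — the passage has Omar filling the drawer, not Felix.
(e) Not entailed — 'was translating' is progressive on an accomplishment; it does not entail the completed 'translated'.
(f) Entailed — this follows by dropping conjuncts from the filling event's description.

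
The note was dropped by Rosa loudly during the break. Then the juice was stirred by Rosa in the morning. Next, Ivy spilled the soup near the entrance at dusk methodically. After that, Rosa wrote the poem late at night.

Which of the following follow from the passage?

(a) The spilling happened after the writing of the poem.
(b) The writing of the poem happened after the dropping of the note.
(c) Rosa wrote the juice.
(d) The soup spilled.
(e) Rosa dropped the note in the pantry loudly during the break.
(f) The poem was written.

(a) Not entailed — the narrative places the spilling before the writing, not after.
(b) Entailed — the narrative places the dropping before the writing.
(c) Not entailed — Rosa wrote the poem, not the juice; the juice belongs to the stirring event.
(d) Entailed — 'Ivy spilled the soup' is causative; it entails the inchoative 'the soup spilled'.
(e) Not entailed — 'in the pantry' adds information not in the original event.
(f) Entailed — this follows by dropping conjuncts from the writing event's description.

(b), (d), (f)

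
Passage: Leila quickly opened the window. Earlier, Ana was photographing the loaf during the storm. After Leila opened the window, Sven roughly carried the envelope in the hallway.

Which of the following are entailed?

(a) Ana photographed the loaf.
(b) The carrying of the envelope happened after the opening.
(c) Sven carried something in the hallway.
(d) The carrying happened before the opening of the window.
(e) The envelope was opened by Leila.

(a) Not entailed — 'was photographing' is progressive on an accomplishment; it does not entail the completed 'photographed'.
(b) Entailed — the narrative places the opening before the carrying.
(c) Entailed — this follows by dropping conjuncts from the carrying event's description.
(d) Not entailed — the narrative places the opening before the carrying, not after.
(e) Not entailed — Leila opened the window, not the envelope; the envelope belongs to the carrying event.

(b), (c)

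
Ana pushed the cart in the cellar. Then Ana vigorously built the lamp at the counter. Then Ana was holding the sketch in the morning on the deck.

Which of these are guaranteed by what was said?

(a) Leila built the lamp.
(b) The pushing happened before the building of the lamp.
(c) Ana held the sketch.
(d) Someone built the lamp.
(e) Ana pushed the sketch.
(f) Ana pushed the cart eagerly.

(b), (c), (d)

(a) Not entailed — the passage has Ana building the lamp, not Leila.
(b) Entailed — the narrative places the pushing before the building.
(c) Entailed — 'hold' is an activity; 'was holding' entails that some holding happened, so 'held' holds.
(d) Entailed — dropping 'vigorously', 'at the counter' and generalizing the agent leaves a sub-description the original still satisfies.
(e) Not entailed — Ana pushed the cart, not the sketch; the sketch belongs to the holding event.
(f) Not entailed — 'eagerly' adds information not in the original event.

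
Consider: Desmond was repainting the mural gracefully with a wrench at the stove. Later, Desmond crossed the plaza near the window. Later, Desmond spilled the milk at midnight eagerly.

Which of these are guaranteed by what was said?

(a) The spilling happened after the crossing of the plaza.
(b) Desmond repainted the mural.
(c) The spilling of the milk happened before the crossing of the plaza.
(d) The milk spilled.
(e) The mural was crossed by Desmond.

(a) Entailed — the narrative places the crossing before the spilling.
(b) Not entailed — 'was repainting' is progressive on an accomplishment; it does not entail the completed 'repainted'.
(c) Not entailed — the narrative places the crossing before the spilling, not after.
(d) Entailed — 'Desmond spilled the milk' is causative; it entails the inchoative 'the milk spilled'.
(e) Not entailed — Desmond crossed the plaza, not the mural; the mural belongs to the repainting event.

(a), (d)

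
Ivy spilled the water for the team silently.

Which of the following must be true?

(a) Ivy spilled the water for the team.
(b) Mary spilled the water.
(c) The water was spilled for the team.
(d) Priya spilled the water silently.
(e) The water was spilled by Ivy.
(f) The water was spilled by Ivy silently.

(a) Entailed — the original entails any weakening of itself; this just drops 'silently'.
(b) Not entailed — the passage has Ivy spilling the water, not Mary.
(c) Entailed — dropping 'silently' and generalizing the agent leaves a sub-description the original still satisfies.
(d) Not entailed — the passage has Ivy spilling the water, not Priya.
(e) Entailed — the original entails any weakening of itself; this just drops 'for the team', 'silently'.
(f) Entailed — dropping 'for the team' leaves a sub-description the original still satisfies.

(a), (c), (e), (f)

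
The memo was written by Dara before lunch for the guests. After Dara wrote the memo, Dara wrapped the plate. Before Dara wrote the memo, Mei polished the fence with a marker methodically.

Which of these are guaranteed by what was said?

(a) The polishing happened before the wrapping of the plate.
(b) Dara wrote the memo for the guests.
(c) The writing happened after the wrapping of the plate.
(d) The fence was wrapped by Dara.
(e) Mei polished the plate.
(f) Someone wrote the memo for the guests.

(a), (b), (f)

(a) Entailed — the narrative places the polishing before the wrapping.
(b) Entailed — dropping 'before lunch' leaves a sub-description the original still satisfies.
(c) Not entailed — the narrative places the writing before the wrapping, not after.
(d) Not entailed — Dara wrapped the plate, not the fence; the fence belongs to the polishing event.
(e) Not entailed — Mei polished the fence, not the plate; the plate belongs to the wrapping event.
(f) Entailed — this follows by dropping conjuncts from the writing event's description.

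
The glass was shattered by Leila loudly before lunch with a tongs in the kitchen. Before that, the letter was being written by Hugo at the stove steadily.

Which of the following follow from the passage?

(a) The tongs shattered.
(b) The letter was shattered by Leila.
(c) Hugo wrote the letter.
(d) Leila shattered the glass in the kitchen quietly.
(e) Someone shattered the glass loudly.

(e)

(a) Not entailed — the glass is what shattered, not the tongs.
(b) Not entailed — Leila shattered the glass, not the letter; the letter belongs to the writing event.
(c) Not entailed — 'was writing' is progressive on an accomplishment; it does not entail the completed 'wrote'.
(d) Not entailed — 'quietly' adds a manner not in (and inconsistent with) the original.
(e) Entailed — every conjunct here is already in the original shattering event.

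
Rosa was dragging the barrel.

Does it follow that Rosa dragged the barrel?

yes

'drag' is atelic; if Rosa was dragging the barrel, then Rosa dragged the barrel (for some time).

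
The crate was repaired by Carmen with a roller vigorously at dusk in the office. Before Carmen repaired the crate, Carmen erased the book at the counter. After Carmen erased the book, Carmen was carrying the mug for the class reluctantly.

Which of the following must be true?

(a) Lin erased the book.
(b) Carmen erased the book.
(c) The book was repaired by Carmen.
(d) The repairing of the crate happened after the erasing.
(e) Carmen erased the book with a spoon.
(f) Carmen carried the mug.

(a) Not entailed — the passage has Carmen erasing the book, not Lin.
(b) Entailed — every conjunct here is already in the original erasing event.
(c) Not entailed — Carmen repaired the crate, not the book; the book belongs to the erasing event.
(d) Entailed — the narrative places the erasing before the repairing.
(e) Not entailed — 'with a spoon' adds information not in the original event.
(f) Entailed — 'carry' is an activity; 'was carrying' entails that some carrying happened, so 'carried' holds.

(b), (d), (f)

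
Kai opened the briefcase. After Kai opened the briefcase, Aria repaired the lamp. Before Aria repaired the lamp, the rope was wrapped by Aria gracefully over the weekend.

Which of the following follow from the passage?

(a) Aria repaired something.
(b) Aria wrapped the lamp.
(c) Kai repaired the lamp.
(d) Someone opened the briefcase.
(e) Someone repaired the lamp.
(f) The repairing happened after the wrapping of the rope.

(a), (d), (e), (f)

(a) Entailed — every conjunct here is already in the original repairing event.
(b) Not entailed — Aria wrapped the rope, not the lamp; the lamp belongs to the repairing event.
(c) Not entailed — the passage has Aria repairing the lamp, not Kai.
(d) Entailed — every conjunct here is already in the original opening event.
(e) Entailed — generalizing the agent leaves a sub-description the original still satisfies.
(f) Entailed — the narrative places the wrapping before the repairing.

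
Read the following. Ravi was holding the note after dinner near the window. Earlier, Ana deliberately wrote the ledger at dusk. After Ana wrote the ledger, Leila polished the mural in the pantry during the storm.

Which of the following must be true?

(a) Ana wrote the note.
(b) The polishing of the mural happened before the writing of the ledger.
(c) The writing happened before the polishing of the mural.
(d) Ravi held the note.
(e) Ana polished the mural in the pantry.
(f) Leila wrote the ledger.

(a) Not entailed — Ana wrote the ledger, not the note; the note belongs to the holding event.
(b) Not entailed — the narrative places the writing before the polishing, not after.
(c) Entailed — the narrative places the writing before the polishing.
(d) Entailed — 'hold' is an activity; 'was holding' entails that some holding happened, so 'held' holds.
(e) Not entailed — the passage has Leila polishing the mural, not Ana.
(f) Not entailed — the passage has Ana writing the ledger, not Leila.

(c), (d)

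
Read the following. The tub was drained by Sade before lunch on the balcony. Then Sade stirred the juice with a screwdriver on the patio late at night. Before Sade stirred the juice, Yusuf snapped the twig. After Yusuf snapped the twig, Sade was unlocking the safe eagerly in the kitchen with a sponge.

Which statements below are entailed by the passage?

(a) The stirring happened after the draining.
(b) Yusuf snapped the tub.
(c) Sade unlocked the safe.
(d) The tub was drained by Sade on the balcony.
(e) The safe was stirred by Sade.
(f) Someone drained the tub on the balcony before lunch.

(a) Entailed — the narrative places the draining before the stirring.
(b) Not entailed — Yusuf snapped the twig, not the tub; the tub belongs to the draining event.
(c) Not entailed — 'was unlocking' is progressive on an accomplishment; it does not entail the completed 'unlocked'.
(d) Entailed — dropping 'before lunch' leaves a sub-description the original still satisfies.
(e) Not entailed — Sade stirred the juice, not the safe; the safe belongs to the unlocking event.
(f) Entailed — every conjunct here is already in the original draining event.

(a), (d), (f)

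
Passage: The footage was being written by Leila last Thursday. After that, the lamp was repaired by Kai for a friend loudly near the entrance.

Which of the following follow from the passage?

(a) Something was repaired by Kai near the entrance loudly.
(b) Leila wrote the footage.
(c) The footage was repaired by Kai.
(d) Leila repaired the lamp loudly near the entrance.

(a)

(a) Entailed — the original entails any weakening of itself; this just drops 'for a friend' and generalizes the patient.
(b) Not entailed — 'was writing' is progressive on an accomplishment; it does not entail the completed 'wrote'.
(c) Not entailed — Kai repaired the lamp, not the footage; the footage belongs to the writing event.
(d) Not entailed — the passage has Kai repairing the lamp, not Leila.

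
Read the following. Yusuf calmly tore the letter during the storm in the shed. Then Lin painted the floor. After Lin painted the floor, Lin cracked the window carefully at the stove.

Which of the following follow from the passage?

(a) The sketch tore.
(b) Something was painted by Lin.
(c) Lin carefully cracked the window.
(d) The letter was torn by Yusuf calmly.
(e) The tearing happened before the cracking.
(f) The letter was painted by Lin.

(a) Not entailed — the letter is what tore, not the sketch.
(b) Entailed — every conjunct here is already in the original painting event.
(c) Entailed — this follows by dropping conjuncts from the cracking event's description.
(d) Entailed — every conjunct here is already in the original tearing event.
(e) Entailed — the narrative places the tearing before the cracking.
(f) Not entailed — Lin painted the floor, not the letter; the letter belongs to the tearing event.

(b), (c), (d), (e)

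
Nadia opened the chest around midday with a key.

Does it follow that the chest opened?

'Nadia opened the chest' is the causative; it entails the inchoative 'the chest opened'.

yes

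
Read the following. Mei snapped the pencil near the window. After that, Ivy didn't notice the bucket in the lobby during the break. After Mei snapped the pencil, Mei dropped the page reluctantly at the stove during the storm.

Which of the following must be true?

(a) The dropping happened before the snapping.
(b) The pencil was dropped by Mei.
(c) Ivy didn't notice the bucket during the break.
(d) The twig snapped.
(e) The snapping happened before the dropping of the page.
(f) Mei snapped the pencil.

(a) Not entailed — the narrative places the snapping before the dropping, not after.
(b) Not entailed — Mei dropped the page, not the pencil; the pencil belongs to the snapping event.
(c) Not entailed — dropping 'in the lobby' under negation is not valid — the original leaves open that Ivy noticed the bucket some other way.
(d) Not entailed — the pencil is what snapped, not the twig.
(e) Entailed — the narrative places the snapping before the dropping.
(f) Entailed — the original entails any weakening of itself; this just drops 'near the window'.

(e), (f)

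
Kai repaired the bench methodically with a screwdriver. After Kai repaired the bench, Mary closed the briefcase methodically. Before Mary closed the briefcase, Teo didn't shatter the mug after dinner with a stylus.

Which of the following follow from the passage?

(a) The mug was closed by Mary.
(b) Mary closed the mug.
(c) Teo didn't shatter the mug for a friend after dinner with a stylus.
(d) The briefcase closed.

(c), (d)

(a) Not entailed — Mary closed the briefcase, not the mug; the mug belongs to the shattering event.
(b) Not entailed — Mary closed the briefcase, not the mug; the mug belongs to the shattering event.
(c) Entailed — under negation, adding a further restriction is entailed: if no such shattering event occurred, none occurred for a friend either.
(d) Entailed — 'Mary closed the briefcase' is causative; it entails the inchoative 'the briefcase closed'.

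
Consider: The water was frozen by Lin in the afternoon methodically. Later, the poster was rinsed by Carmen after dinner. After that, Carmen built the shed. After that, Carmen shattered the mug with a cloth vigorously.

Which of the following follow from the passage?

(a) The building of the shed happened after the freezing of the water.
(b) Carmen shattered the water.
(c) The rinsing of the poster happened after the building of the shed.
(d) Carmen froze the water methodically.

(a)

(a) Entailed — the narrative places the freezing before the building.
(b) Not entailed — Carmen shattered the mug, not the water; the water belongs to the freezing event.
(c) Not entailed — the narrative places the rinsing before the building, not after.
(d) Not entailed — the passage has Lin freezing the water, not Carmen.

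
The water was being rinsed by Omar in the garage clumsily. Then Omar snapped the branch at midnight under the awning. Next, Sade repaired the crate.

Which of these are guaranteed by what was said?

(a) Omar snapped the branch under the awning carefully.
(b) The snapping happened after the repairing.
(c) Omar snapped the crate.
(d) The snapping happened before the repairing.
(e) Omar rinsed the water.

(a) Not entailed — 'carefully' adds information not in the original event.
(b) Not entailed — the narrative places the snapping before the repairing, not after.
(c) Not entailed — Omar snapped the branch, not the crate; the crate belongs to the repairing event.
(d) Entailed — the narrative places the snapping before the repairing.
(e) Entailed — 'rinse' is an activity; 'was rinsing' entails that some rinsing happened, so 'rinsed' holds.

(d), (e)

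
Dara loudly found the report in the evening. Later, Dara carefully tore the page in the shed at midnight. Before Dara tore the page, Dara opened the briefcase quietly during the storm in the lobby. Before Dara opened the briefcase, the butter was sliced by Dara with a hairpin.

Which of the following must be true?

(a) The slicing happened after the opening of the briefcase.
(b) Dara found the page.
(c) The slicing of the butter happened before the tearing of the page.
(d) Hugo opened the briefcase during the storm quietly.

(c)

(a) Not entailed — the narrative places the slicing before the opening, not after.
(b) Not entailed — Dara found the report, not the page; the page belongs to the tearing event.
(c) Entailed — the narrative places the slicing before the tearing.
(d) Not entailed — the passage has Dara opening the briefcase, not Hugo.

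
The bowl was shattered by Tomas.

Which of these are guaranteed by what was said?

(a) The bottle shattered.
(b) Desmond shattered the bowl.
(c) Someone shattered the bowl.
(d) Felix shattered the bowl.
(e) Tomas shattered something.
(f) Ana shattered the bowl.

(a) Not entailed — the bowl is what shattered, not the bottle.
(b) Not entailed — the passage has Tomas shattering the bowl, not Desmond.
(c) Entailed — generalizing the agent leaves a sub-description the original still satisfies.
(d) Not entailed — the passage has Tomas shattering the bowl, not Felix.
(e) Entailed — generalizing the patient leaves a sub-description the original still satisfies.
(f) Not entailed — the passage has Tomas shattering the bowl, not Ana.

(c), (e)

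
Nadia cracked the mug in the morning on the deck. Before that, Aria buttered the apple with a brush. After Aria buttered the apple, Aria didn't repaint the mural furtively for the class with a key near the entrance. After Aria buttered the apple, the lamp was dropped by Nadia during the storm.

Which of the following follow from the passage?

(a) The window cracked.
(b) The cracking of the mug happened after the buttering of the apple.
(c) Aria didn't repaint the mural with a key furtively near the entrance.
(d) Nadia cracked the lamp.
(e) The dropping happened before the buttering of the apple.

(b)

(a) Not entailed — the mug is what cracked, not the window.
(b) Entailed — the narrative places the buttering before the cracking.
(c) Not entailed — dropping 'for the class' under negation is not valid — the original leaves open that Aria repainted the mural some other way.
(d) Not entailed — Nadia cracked the mug, not the lamp; the lamp belongs to the dropping event.
(e) Not entailed — the narrative places the buttering before the dropping, not after.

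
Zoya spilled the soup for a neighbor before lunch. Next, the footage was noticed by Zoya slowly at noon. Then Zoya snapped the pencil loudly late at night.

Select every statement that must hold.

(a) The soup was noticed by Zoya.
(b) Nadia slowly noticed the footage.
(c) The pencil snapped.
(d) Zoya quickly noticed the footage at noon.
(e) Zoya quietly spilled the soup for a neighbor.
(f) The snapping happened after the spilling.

(a) Not entailed — Zoya noticed the footage, not the soup; the soup belongs to the spilling event.
(b) Not entailed — the passage has Zoya noticing the footage, not Nadia.
(c) Entailed — 'Zoya snapped the pencil' is causative; it entails the inchoative 'the pencil snapped'.
(d) Not entailed — 'quickly' adds a manner not in (and inconsistent with) the original.
(e) Not entailed — 'quietly' adds information not in the original event.
(f) Entailed — the narrative places the spilling before the snapping.

(c), (f)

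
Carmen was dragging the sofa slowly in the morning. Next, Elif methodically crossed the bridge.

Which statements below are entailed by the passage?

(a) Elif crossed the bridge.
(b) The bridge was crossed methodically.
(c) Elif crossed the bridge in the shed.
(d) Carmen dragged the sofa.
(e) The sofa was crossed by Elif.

(a) Entailed — dropping 'methodically' leaves a sub-description the original still satisfies.
(b) Entailed — the original entails any weakening of itself; this just generalizes the agent.
(c) Not entailed — 'in the shed' adds information not in the original event.
(d) Entailed — 'drag' is an activity; 'was dragging' entails that some dragging happened, so 'dragged' holds.
(e) Not entailed — Elif crossed the bridge, not the sofa; the sofa belongs to the dragging event.

(a), (b), (d)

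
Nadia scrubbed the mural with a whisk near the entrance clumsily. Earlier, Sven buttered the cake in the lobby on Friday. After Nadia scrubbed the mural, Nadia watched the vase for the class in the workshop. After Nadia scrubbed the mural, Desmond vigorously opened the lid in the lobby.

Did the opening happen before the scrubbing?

no

The narrative orders the scrubbing before the opening.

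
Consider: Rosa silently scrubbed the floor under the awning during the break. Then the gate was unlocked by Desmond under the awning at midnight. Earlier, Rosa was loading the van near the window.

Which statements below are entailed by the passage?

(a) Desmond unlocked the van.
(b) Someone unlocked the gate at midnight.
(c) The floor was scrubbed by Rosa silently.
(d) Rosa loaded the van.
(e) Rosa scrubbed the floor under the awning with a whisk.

(a) Not entailed — Desmond unlocked the gate, not the van; the van belongs to the loading event.
(b) Entailed — the original entails any weakening of itself; this just drops 'under the awning' and generalizes the agent.
(c) Entailed — this follows by dropping conjuncts from the scrubbing event's description.
(d) Not entailed — 'was loading' is progressive on an accomplishment; it does not entail the completed 'loaded'.
(e) Not entailed — 'with a whisk' adds information not in the original event.

(b), (c)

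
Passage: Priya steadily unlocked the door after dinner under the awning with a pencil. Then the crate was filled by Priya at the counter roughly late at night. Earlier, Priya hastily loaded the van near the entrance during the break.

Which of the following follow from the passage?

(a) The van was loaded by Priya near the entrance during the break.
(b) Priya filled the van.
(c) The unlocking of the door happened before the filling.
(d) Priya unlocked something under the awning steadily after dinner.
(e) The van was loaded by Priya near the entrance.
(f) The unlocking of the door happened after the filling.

(a), (c), (d), (e)

(a) Entailed — every conjunct here is already in the original loading event.
(b) Not entailed — Priya filled the crate, not the van; the van belongs to the loading event.
(c) Entailed — the narrative places the unlocking before the filling.
(d) Entailed — the original entails any weakening of itself; this just drops 'with a pencil' and generalizes the patient.
(e) Entailed — every conjunct here is already in the original loading event.
(f) Not entailed — the narrative places the unlocking before the filling, not after.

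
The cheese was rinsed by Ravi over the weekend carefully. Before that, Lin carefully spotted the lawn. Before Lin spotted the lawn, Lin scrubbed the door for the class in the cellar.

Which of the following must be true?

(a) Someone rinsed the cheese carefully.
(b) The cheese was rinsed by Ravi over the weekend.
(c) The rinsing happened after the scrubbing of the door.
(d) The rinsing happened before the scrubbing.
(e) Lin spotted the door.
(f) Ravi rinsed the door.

(a), (b), (c)

(a) Entailed — the original entails any weakening of itself; this just drops 'over the weekend' and generalizes the agent.
(b) Entailed — every conjunct here is already in the original rinsing event.
(c) Entailed — the narrative places the scrubbing before the rinsing.
(d) Not entailed — the narrative places the scrubbing before the rinsing, not after.
(e) Not entailed — Lin spotted the lawn, not the door; the door belongs to the scrubbing event.
(f) Not entailed — Ravi rinsed the cheese, not the door; the door belongs to the scrubbing event.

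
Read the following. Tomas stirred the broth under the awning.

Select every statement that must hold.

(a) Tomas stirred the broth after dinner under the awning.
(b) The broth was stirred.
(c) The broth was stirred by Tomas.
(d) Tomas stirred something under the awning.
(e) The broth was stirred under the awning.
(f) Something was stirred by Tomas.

(a) Not entailed — 'after dinner' adds information not in the original event.
(b) Entailed — every conjunct here is already in the original stirring event.
(c) Entailed — this follows by dropping conjuncts from the stirring event's description.
(d) Entailed — generalizing the patient leaves a sub-description the original still satisfies.
(e) Entailed — generalizing the agent leaves a sub-description the original still satisfies.
(f) Entailed — dropping 'under the awning' and generalizing the patient leaves a sub-description the original still satisfies.

(b), (c), (d), (e), (f)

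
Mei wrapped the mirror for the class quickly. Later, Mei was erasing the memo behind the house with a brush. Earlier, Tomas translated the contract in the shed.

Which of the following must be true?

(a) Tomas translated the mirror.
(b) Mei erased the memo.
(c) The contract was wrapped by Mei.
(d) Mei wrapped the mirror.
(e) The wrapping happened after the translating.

(d)

(a) Not entailed — Tomas translated the contract, not the mirror; the mirror belongs to the wrapping event.
(b) Not entailed — 'was erasing' is progressive on an accomplishment; it does not entail the completed 'erased'.
(c) Not entailed — Mei wrapped the mirror, not the contract; the contract belongs to the translating event.
(d) Entailed — the original entails any weakening of itself; this just drops 'for the class', 'quickly'.
(e) Not entailed — the narrative doesn't order the translating relative to the wrapping.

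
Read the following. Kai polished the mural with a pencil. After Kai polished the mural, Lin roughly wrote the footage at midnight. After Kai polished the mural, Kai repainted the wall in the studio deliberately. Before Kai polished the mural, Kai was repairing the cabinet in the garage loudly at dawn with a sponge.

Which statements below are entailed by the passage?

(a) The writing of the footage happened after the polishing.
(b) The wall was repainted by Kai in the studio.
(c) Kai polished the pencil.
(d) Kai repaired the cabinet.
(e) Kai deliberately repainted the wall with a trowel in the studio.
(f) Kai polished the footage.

(a), (b)

(a) Entailed — the narrative places the polishing before the writing.
(b) Entailed — dropping 'deliberately' leaves a sub-description the original still satisfies.
(c) Not entailed — the pencil is the instrument, not what was polished.
(d) Not entailed — 'was repairing' is progressive on an accomplishment; it does not entail the completed 'repaired'.
(e) Not entailed — 'with a trowel' adds information not in the original event.
(f) Not entailed — Kai polished the mural, not the footage; the footage belongs to the writing event.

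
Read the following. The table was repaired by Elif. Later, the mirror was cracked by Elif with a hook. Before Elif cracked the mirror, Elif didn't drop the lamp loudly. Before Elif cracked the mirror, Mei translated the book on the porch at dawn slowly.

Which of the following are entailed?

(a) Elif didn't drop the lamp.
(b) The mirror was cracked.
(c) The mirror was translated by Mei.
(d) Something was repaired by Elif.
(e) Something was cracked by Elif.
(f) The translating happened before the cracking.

(b), (d), (e), (f)

(a) Not entailed — dropping 'loudly' under negation is not valid — the original leaves open that Elif dropped the lamp some other way.
(b) Entailed — this follows by dropping conjuncts from the cracking event's description.
(c) Not entailed — Mei translated the book, not the mirror; the mirror belongs to the cracking event.
(d) Entailed — generalizing the patient leaves a sub-description the original still satisfies.
(e) Entailed — this follows by dropping conjuncts from the cracking event's description.
(f) Entailed — the narrative places the translating before the cracking.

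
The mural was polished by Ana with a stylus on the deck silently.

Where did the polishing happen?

on the deck

'on the deck' marks the location of the polishing event.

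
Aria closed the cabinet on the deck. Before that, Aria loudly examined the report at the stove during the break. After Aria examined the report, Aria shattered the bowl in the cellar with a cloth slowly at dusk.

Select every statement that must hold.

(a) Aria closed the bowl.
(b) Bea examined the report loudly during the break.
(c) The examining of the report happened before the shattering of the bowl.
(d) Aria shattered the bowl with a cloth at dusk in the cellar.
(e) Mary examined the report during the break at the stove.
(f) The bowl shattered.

(a) Not entailed — Aria closed the cabinet, not the bowl; the bowl belongs to the shattering event.
(b) Not entailed — the passage has Aria examining the report, not Bea.
(c) Entailed — the narrative places the examining before the shattering.
(d) Entailed — every conjunct here is already in the original shattering event.
(e) Not entailed — the passage has Aria examining the report, not Mary.
(f) Entailed — 'Aria shattered the bowl' is causative; it entails the inchoative 'the bowl shattered'.

(c), (d), (f)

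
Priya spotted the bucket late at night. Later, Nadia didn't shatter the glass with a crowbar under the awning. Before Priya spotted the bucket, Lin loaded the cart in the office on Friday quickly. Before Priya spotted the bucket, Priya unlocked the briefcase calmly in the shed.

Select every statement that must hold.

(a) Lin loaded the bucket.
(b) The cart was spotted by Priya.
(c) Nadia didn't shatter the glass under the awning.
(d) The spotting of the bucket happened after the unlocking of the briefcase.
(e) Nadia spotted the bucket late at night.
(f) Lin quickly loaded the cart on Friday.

(d), (f)

(a) Not entailed — Lin loaded the cart, not the bucket; the bucket belongs to the spotting event.
(b) Not entailed — Priya spotted the bucket, not the cart; the cart belongs to the loading event.
(c) Not entailed — dropping 'with a crowbar' under negation is not valid — the original leaves open that Nadia shattered the glass some other way.
(d) Entailed — the narrative places the unlocking before the spotting.
(e) Not entailed — the passage has Priya spotting the bucket, not Nadia.
(f) Entailed — dropping 'in the office' leaves a sub-description the original still satisfies.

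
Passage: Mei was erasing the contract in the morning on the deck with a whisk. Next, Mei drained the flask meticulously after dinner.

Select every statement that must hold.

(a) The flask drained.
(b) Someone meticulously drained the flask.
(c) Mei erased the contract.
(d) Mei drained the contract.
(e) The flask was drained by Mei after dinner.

(a), (b), (e)

(a) Entailed — 'Mei drained the flask' is causative; it entails the inchoative 'the flask drained'.
(b) Entailed — dropping 'after dinner' and generalizing the agent leaves a sub-description the original still satisfies.
(c) Not entailed — 'was erasing' is progressive on an accomplishment; it does not entail the completed 'erased'.
(d) Not entailed — Mei drained the flask, not the contract; the contract belongs to the erasing event.
(e) Entailed — every conjunct here is already in the original draining event.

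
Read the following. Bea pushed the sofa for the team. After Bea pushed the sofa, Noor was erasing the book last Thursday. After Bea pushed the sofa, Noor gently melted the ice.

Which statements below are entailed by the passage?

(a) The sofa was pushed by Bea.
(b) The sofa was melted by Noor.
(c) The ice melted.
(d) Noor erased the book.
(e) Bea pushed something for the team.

(a), (c), (e)

(a) Entailed — every conjunct here is already in the original pushing event.
(b) Not entailed — Noor melted the ice, not the sofa; the sofa belongs to the pushing event.
(c) Entailed — 'Noor melted the ice' is causative; it entails the inchoative 'the ice melted'.
(d) Not entailed — 'was erasing' is progressive on an accomplishment; it does not entail the completed 'erased'.
(e) Entailed — this follows by dropping conjuncts from the pushing event's description.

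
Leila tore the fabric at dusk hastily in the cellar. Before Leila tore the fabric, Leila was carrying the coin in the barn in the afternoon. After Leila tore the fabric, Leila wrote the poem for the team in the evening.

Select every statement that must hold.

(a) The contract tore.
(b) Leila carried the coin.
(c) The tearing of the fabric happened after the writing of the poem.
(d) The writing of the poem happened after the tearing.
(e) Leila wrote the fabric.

(b), (d)

(a) Not entailed — the fabric is what tore, not the contract.
(b) Entailed — 'carry' is an activity; 'was carrying' entails that some carrying happened, so 'carried' holds.
(c) Not entailed — the narrative places the tearing before the writing, not after.
(d) Entailed — the narrative places the tearing before the writing.
(e) Not entailed — Leila wrote the poem, not the fabric; the fabric belongs to the tearing event.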